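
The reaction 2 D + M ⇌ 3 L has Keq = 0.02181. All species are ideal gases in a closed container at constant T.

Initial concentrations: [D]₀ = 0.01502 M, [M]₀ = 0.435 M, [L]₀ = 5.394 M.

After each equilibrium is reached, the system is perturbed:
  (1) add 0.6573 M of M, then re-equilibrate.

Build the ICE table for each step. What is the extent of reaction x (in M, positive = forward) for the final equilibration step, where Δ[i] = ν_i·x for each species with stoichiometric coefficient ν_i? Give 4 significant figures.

Q₀ = 1.5992e+06 vs Keq = 0.02181 ⇒ Q>K, reverse
Step 1:
                   D          M          L
  init       0.01502      0.435      5.394
  Δ            3.097      1.549     -4.646
  eq           3.112      1.984     0.7483
  solve Keq expr → x = -1.549; check Q = 0.02181
Then add 0.6573 M of M.
Step 2:
                   D          M          L
  init         3.112      2.641     0.7483
  Δ         -0.04334   -0.02167    0.06501
  eq           3.069      2.619     0.8133
  solve Keq expr → x = 0.02167; check Q = 0.02181

x = 0.02167 M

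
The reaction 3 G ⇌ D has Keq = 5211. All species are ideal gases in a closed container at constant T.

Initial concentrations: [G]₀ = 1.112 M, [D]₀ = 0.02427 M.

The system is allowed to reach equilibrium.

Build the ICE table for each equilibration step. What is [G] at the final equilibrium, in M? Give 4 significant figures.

Q₀ = 0.01765 vs Keq = 5211 ⇒ Q<K, forward
Step 1:
                  G         D
  init        1.112   0.02427
  Δ           -1.07    0.3567
  eq        0.04182     0.381
  solve Keq expr → x = 0.3567; check Q = 5211

[G]_eq = 0.04182 M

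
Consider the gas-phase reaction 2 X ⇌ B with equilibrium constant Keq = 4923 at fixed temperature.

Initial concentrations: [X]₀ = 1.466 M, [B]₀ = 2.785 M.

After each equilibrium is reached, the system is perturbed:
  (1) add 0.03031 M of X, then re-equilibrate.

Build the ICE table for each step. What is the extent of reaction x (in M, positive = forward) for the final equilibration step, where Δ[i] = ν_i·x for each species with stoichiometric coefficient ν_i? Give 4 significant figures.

Q₀ = 1.296 vs Keq = 4923 ⇒ Q<K, forward
Step 1:
                   X          B
  Initial      1.466      2.785
  Change      -1.439     0.7197
  Equil      0.02668      3.505
  solve Keq expr → x = 0.7197; check Q = 4923
Then add 0.03031 M of X.
Step 2:
                   X          B
  Initial    0.05699      3.505
  Change    -0.03025    0.01513
  Equil      0.02674       3.52
  solve Keq expr → x = 0.01513; check Q = 4923

x = 0.01513 M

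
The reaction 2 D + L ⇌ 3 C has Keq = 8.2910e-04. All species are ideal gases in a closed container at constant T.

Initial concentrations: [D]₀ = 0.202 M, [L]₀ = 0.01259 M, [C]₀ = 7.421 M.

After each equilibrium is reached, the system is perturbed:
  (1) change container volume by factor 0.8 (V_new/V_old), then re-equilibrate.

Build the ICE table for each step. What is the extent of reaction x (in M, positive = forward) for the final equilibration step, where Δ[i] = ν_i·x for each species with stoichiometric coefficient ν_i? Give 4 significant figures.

Q₀ = 7.9553e+05 vs Keq = 8.2910e-04 ⇒ Q>K, reverse
Step 1:
                   D          L          C
  I            0.202    0.01259      7.421
  C            4.706      2.353     -7.059
  E            4.908      2.366     0.3615
  solve Keq expr → x = -2.353; check Q = 8.2910e-04
Then change container volume by factor 0.8 (V_new/V_old).
Step 2:
                   D          L          C
  I            6.135      2.957     0.4519
  C                0          0          0
  E            6.135      2.957     0.4519
  solve Keq expr → x = 0; check Q = 8.2910e-04

x = 0 M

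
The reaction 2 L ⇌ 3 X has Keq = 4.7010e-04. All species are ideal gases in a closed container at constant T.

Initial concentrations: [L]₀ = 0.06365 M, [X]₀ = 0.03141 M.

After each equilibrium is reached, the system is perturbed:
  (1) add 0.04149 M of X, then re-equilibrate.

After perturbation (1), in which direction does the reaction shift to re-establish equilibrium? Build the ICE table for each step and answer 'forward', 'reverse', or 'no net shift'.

Q₀ = 0.007649 vs Keq = 4.7010e-04 ⇒ Q>K, reverse
Step 1:
                   L          X
  I          0.06365    0.03141
  C          0.01169   -0.01754
  E          0.07534    0.01387
  solve Keq expr → x = -0.005847; check Q = 4.7010e-04
Then add 0.04149 M of X.
Step 2:
                   L          X
  I          0.07534    0.05536
  C          0.02566    -0.0385
  E            0.101    0.01686
  solve Keq expr → x = -0.01283; check Q = 4.7010e-04

Direction: reverse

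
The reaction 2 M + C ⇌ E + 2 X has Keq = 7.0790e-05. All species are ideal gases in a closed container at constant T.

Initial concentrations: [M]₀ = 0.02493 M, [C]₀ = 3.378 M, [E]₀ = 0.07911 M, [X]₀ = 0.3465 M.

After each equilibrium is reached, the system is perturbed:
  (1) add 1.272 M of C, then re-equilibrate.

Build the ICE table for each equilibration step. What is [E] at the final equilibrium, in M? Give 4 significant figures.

Q₀ = 4.524 vs Keq = 7.0790e-05 ⇒ Q>K, reverse
Step 1:
                    M           C           E           X
  init        0.02493       3.378     0.07911      0.3465
  Δ            0.1578     0.07888    -0.07888     -0.1578
  eq           0.1827       3.457  2.2928e-04      0.1887
  solve Keq expr → x = -0.07888; check Q = 7.0790e-05
Then add 1.272 M of C.
Step 2:
                    M           C           E           X
  init         0.1827       4.729  2.2928e-04      0.1887
  Δ       -1.6648e-04 -8.3239e-05  8.3239e-05  1.6648e-04
  eq           0.1825       4.729  3.1252e-04      0.1889
  solve Keq expr → x = 8.3239e-05; check Q = 7.0790e-05

[E]_eq = 3.1252e-04 M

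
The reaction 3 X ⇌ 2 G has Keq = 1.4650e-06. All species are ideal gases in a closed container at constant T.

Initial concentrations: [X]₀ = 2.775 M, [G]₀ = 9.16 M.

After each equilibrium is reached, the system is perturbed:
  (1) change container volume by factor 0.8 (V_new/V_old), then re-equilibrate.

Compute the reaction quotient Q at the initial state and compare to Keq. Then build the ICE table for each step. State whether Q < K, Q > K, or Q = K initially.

Q₀ = 3.926; Q > K (proceeds reverse)

Q₀ = 3.926 vs Keq = 1.4650e-06 ⇒ Q>K, reverse
Step 1:
                  X         G
  Initial     2.775      9.16
  Change      13.62     -9.08
  Equil       16.39   0.08035
  solve Keq expr → x = -4.54; check Q = 1.4650e-06
Then change container volume by factor 0.8 (V_new/V_old).
Step 2:
                  X         G
  Initial     20.49    0.1004
  Change   -0.01757   0.01171
  Equil       20.48    0.1121
  solve Keq expr → x = 0.005855; check Q = 1.4650e-06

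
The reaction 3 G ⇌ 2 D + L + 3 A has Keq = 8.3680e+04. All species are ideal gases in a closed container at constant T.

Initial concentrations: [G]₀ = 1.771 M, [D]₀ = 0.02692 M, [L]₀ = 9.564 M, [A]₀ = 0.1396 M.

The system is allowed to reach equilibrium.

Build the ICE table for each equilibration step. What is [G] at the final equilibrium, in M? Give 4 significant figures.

[G]_eq = 0.09796 M

Q₀ = 3.3946e-06 vs Keq = 8.3680e+04 ⇒ Q<K, forward
Step 1:
                  G         D         L         A
  Initial     1.771   0.02692     9.564    0.1396
  Change     -1.673     1.115    0.5577     1.673
  Equil     0.09796     1.142     10.12     1.813
  solve Keq expr → x = 0.5577; check Q = 8.3680e+04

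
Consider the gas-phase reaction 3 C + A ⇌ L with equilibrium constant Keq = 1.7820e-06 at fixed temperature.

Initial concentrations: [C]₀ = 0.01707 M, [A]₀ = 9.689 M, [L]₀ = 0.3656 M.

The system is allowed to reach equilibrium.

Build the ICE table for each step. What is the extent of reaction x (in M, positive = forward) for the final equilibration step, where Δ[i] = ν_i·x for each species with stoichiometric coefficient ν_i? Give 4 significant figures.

x = -0.3656 M

Q₀ = 7586 vs Keq = 1.7820e-06 ⇒ Q>K, reverse
Step 1:
                   C          A          L
  Initial    0.01707      9.689     0.3656
  Change       1.097     0.3656    -0.3656
  Equil        1.114      10.05 2.4756e-05
  solve Keq expr → x = -0.3656; check Q = 1.7820e-06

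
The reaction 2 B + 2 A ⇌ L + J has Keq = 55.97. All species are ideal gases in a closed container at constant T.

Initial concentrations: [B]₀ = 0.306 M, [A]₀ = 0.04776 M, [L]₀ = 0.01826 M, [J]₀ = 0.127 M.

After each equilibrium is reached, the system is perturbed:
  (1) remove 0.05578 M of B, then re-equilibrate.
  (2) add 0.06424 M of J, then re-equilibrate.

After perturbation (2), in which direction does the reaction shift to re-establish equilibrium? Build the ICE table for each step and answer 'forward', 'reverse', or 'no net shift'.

Q₀ = 10.86 vs Keq = 55.97 ⇒ Q<K, forward
Step 1:
                    B           A           L           J
  init          0.306     0.04776     0.01826       0.127
  Δ          -0.01906    -0.01906    0.009532    0.009532
  eq           0.2869      0.0287     0.02779      0.1365
  solve Keq expr → x = 0.009532; check Q = 55.97
Then remove 0.05578 M of B.
Step 2:
                    B           A           L           J
  init         0.2312      0.0287     0.02779      0.1365
  Δ          0.004515    0.004515   -0.002258   -0.002258
  eq           0.2357     0.03321     0.02553      0.1343
  solve Keq expr → x = -0.002258; check Q = 55.97
Then add 0.06424 M of J.
Step 3:
                    B           A           L           J
  init         0.2357     0.03321     0.02553      0.1985
  Δ          0.004446    0.004446   -0.002223   -0.002223
  eq           0.2401     0.03766     0.02331      0.1963
  solve Keq expr → x = -0.002223; check Q = 55.97

Direction: reverse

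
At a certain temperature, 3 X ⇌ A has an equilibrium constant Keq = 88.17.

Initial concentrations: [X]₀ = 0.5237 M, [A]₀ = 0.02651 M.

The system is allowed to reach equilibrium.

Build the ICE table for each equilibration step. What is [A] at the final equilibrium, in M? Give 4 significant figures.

[A]_eq = 0.1604 M

Q₀ = 0.1846 vs Keq = 88.17 ⇒ Q<K, forward
Step 1:
                    X           A
  init         0.5237     0.02651
  Δ           -0.4016      0.1339
  eq           0.1221      0.1604
  solve Keq expr → x = 0.1339; check Q = 88.17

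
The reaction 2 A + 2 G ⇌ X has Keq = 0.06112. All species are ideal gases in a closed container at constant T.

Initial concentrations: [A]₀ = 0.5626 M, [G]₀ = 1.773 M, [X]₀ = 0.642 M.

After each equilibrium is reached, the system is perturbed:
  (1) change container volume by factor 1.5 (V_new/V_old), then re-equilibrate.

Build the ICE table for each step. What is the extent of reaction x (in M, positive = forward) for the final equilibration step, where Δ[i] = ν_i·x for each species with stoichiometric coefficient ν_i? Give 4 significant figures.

x = -0.09858 M

Q₀ = 0.6452 vs Keq = 0.06112 ⇒ Q>K, reverse
Step 1:
                  A         G         X
  Initial    0.5626     1.773     0.642
  Change     0.5235    0.5235   -0.2618
  Equil       1.086     2.297    0.3802
  solve Keq expr → x = -0.2618; check Q = 0.06112
Then change container volume by factor 1.5 (V_new/V_old).
Step 2:
                  A         G         X
  Initial    0.7241     1.531    0.2535
  Change     0.1972    0.1972  -0.09858
  Equil      0.9212     1.728    0.1549
  solve Keq expr → x = -0.09858; check Q = 0.06112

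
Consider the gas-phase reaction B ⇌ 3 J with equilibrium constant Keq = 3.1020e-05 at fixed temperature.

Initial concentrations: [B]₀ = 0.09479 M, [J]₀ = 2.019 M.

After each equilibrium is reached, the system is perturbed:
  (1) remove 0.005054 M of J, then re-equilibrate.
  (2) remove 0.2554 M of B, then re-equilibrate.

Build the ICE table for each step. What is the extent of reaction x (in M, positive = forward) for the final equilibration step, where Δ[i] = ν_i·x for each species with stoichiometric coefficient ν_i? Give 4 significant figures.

x = -0.001217 M

Q₀ = 86.83 vs Keq = 3.1020e-05 ⇒ Q>K, reverse
Step 1:
                   B          J
  init       0.09479      2.019
  Δ           0.6634      -1.99
  eq          0.7582    0.02865
  solve Keq expr → x = -0.6634; check Q = 3.1020e-05
Then remove 0.005054 M of J.
Step 2:
                   B          J
  init        0.7582     0.0236
  Δ        -0.001678   0.005033
  eq          0.7566    0.02863
  solve Keq expr → x = 0.001678; check Q = 3.1020e-05
Then remove 0.2554 M of B.
Step 3:
                   B          J
  init        0.5012    0.02863
  Δ         0.001217  -0.003652
  eq          0.5024    0.02498
  solve Keq expr → x = -0.001217; check Q = 3.1020e-05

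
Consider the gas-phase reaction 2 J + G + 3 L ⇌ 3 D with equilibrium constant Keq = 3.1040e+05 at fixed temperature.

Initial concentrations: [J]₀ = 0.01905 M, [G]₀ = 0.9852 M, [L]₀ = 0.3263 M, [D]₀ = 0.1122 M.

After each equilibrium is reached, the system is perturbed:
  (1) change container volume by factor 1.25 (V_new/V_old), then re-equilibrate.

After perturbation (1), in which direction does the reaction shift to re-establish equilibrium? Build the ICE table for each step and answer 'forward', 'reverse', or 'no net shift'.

Q₀ = 113.7 vs Keq = 3.1040e+05 ⇒ Q<K, forward
Step 1:
                   J          G          L          D
  init       0.01905     0.9852     0.3263     0.1122
  Δ         -0.01847  -0.009234    -0.0277     0.0277
  eq      5.8267e-04      0.976     0.2986     0.1399
  solve Keq expr → x = 0.009234; check Q = 3.1040e+05
Then change container volume by factor 1.25 (V_new/V_old).
Step 2:
                   J          G          L          D
  init    4.6613e-04     0.7808     0.2389     0.1119
  Δ       1.8178e-04 9.0891e-05 2.7267e-04 -2.7267e-04
  eq      6.4791e-04     0.7809     0.2392     0.1116
  solve Keq expr → x = -9.0891e-05; check Q = 3.1040e+05

Direction: reverse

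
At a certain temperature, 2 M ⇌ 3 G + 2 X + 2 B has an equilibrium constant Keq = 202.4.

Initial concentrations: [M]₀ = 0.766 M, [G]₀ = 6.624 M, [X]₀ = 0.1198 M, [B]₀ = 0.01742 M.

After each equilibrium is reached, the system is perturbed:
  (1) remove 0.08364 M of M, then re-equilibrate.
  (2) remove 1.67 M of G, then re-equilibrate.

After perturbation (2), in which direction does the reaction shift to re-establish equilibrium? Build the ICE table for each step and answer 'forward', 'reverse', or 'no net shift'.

Direction: forward

Q₀ = 0.002157 vs Keq = 202.4 ⇒ Q<K, forward
Step 1:
                  M         G         X         B
  Initial     0.766     6.624    0.1198   0.01742
  Change    -0.4288    0.6433    0.4288    0.4288
  Equil      0.3372     7.267    0.5486    0.4463
  solve Keq expr → x = 0.2144; check Q = 202.4
Then remove 0.08364 M of M.
Step 2:
                  M         G         X         B
  Initial    0.2535     7.267    0.5486    0.4463
  Change    0.03467  -0.05201  -0.03467  -0.03467
  Equil      0.2882     7.215     0.514    0.4116
  solve Keq expr → x = -0.01734; check Q = 202.4
Then remove 1.67 M of G.
Step 3:
                  M         G         X         B
  Initial    0.2882     5.545     0.514    0.4116
  Change   -0.04727    0.0709   0.04727   0.04727
  Equil      0.2409     5.616    0.5612    0.4589
  solve Keq expr → x = 0.02363; check Q = 202.4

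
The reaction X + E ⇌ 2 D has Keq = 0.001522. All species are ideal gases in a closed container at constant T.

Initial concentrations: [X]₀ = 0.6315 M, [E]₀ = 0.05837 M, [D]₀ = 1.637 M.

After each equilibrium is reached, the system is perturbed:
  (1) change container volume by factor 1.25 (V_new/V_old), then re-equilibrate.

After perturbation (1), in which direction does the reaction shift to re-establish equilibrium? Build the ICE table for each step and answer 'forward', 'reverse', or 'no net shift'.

Q₀ = 72.7 vs Keq = 0.001522 ⇒ Q>K, reverse
Step 1:
                   X          E          D
  init        0.6315    0.05837      1.637
  Δ           0.7969     0.7969     -1.594
  eq           1.428     0.8553    0.04312
  solve Keq expr → x = -0.7969; check Q = 0.001522
Then change container volume by factor 1.25 (V_new/V_old).
Step 2:
                   X          E          D
  init         1.143     0.6842     0.0345
  Δ                0          0          0
  eq           1.143     0.6842     0.0345
  solve Keq expr → x = 0; check Q = 0.001522

Direction: no net shift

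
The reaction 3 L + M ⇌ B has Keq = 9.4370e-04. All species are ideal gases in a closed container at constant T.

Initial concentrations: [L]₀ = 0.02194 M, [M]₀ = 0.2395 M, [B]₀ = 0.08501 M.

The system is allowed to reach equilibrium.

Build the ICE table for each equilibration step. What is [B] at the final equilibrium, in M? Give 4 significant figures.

Q₀ = 3.3609e+04 vs Keq = 9.4370e-04 ⇒ Q>K, reverse
Step 1:
                   L          M          B
  I          0.02194     0.2395    0.08501
  C            0.255      0.085     -0.085
  E            0.277     0.3245 6.5052e-06
  solve Keq expr → x = -0.085; check Q = 9.4370e-04

[B]_eq = 6.5052e-06 M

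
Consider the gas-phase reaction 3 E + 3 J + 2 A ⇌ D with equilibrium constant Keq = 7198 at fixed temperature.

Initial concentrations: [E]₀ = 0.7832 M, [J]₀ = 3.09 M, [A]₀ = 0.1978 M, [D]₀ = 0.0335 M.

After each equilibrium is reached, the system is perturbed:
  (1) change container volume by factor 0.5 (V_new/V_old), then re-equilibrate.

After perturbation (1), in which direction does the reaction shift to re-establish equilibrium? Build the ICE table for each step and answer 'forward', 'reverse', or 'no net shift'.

Q₀ = 0.06041 vs Keq = 7198 ⇒ Q<K, forward
Step 1:
                   E          J          A          D
  I           0.7832       3.09     0.1978     0.0335
  C          -0.2927    -0.2927    -0.1951    0.09757
  E           0.4905      2.797   0.002655     0.1311
  solve Keq expr → x = 0.09757; check Q = 7198
Then change container volume by factor 0.5 (V_new/V_old).
Step 2:
                   E          J          A          D
  I            0.981      5.595   0.005311     0.2621
  C        -0.007249  -0.007249  -0.004833   0.002416
  E           0.9737      5.587 4.7775e-04     0.2646
  solve Keq expr → x = 0.002416; check Q = 7198

Direction: forward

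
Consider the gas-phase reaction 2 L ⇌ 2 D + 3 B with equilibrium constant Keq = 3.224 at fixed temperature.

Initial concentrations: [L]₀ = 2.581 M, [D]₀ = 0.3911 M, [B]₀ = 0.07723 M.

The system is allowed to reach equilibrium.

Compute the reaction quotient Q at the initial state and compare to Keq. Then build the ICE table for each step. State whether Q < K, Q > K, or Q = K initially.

Q₀ = 1.0577e-05 vs Keq = 3.224 ⇒ Q<K, forward
Step 1:
                    L           D           B
  I             2.581      0.3911     0.07723
  C            -1.011       1.011       1.516
  E              1.57       1.402       1.593
  solve Keq expr → x = 0.5054; check Q = 3.224

Q₀ = 1.0577e-05; Q < K (proceeds forward)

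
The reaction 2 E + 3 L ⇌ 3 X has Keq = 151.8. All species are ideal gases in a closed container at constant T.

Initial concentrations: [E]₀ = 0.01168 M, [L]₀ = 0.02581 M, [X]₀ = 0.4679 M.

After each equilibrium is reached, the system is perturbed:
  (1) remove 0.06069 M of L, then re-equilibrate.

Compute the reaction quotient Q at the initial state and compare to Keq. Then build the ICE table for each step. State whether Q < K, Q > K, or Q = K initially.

Q₀ = 4.3673e+07; Q > K (proceeds reverse)

Q₀ = 4.3673e+07 vs Keq = 151.8 ⇒ Q>K, reverse
Step 1:
                    E           L           X
  I           0.01168     0.02581      0.4679
  C            0.1207      0.1811     -0.1811
  E            0.1324      0.2069      0.2868
  solve Keq expr → x = -0.06037; check Q = 151.8
Then remove 0.06069 M of L.
Step 2:
                    E           L           X
  I            0.1324      0.1462      0.2868
  C           0.01767     0.02651    -0.02651
  E            0.1501      0.1727      0.2603
  solve Keq expr → x = -0.008837; check Q = 151.8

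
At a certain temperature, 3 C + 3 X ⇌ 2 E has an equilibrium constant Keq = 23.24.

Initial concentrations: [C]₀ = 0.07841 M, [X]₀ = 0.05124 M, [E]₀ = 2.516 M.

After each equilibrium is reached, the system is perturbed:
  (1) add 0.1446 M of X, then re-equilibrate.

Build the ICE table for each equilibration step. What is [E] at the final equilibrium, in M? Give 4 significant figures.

Q₀ = 9.7607e+07 vs Keq = 23.24 ⇒ Q>K, reverse
Step 1:
                    C           X           E
  Initial     0.07841     0.05124       2.516
  Change       0.6882      0.6882     -0.4588
  Equil        0.7666      0.7394       2.057
  solve Keq expr → x = -0.2294; check Q = 23.24
Then add 0.1446 M of X.
Step 2:
                    C           X           E
  Initial      0.7666       0.884       2.057
  Change     -0.06491    -0.06491     0.04327
  Equil        0.7017      0.8191         2.1
  solve Keq expr → x = 0.02164; check Q = 23.24

[E]_eq = 2.1 M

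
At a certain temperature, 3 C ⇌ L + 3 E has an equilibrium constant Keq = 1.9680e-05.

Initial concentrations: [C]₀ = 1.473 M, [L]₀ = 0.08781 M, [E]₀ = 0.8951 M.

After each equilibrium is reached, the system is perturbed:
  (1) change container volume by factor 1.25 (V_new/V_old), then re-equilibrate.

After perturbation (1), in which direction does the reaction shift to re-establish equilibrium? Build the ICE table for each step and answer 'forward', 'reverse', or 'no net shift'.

Direction: forward

Q₀ = 0.0197 vs Keq = 1.9680e-05 ⇒ Q>K, reverse
Step 1:
                   C          L          E
  I            1.473    0.08781     0.8951
  C           0.2622    -0.0874    -0.2622
  E            1.735 4.0561e-04     0.6329
  solve Keq expr → x = -0.0874; check Q = 1.9680e-05
Then change container volume by factor 1.25 (V_new/V_old).
Step 2:
                   C          L          E
  I            1.388 3.2449e-04     0.5063
  C       -2.4100e-04 8.0332e-05 2.4100e-04
  E            1.388 4.0482e-04     0.5066
  solve Keq expr → x = 8.0332e-05; check Q = 1.9680e-05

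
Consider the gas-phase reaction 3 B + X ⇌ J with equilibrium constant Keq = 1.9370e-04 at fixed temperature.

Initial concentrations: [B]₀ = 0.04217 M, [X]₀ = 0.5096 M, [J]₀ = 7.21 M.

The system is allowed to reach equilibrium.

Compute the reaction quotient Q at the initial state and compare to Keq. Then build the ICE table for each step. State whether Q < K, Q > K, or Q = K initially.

Q₀ = 1.8867e+05 vs Keq = 1.9370e-04 ⇒ Q>K, reverse
Step 1:
                  B         X         J
  I         0.04217    0.5096      7.21
  C           13.79     4.595    -4.595
  E           13.83     5.105     2.615
  solve Keq expr → x = -4.595; check Q = 1.9370e-04

Q₀ = 1.8867e+05; Q > K (proceeds reverse)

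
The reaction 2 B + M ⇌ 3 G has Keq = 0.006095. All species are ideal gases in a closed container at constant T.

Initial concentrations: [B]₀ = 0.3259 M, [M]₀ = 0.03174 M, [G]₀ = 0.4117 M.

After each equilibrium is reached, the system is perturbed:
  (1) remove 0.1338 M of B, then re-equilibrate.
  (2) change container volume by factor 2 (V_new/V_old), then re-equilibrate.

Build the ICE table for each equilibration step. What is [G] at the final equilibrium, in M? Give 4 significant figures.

Q₀ = 20.7 vs Keq = 0.006095 ⇒ Q>K, reverse
Step 1:
                   B          M          G
  init        0.3259    0.03174     0.4117
  Δ           0.2309     0.1155    -0.3464
  eq          0.5568     0.1472    0.06528
  solve Keq expr → x = -0.1155; check Q = 0.006095
Then remove 0.1338 M of B.
Step 2:
                   B          M          G
  init         0.423     0.1472    0.06528
  Δ         0.006635   0.003317  -0.009952
  eq          0.4297     0.1505    0.05533
  solve Keq expr → x = -0.003317; check Q = 0.006095
Then change container volume by factor 2 (V_new/V_old).
Step 3:
                   B          M          G
  init        0.2148    0.07526    0.02767
  Δ                0          0          0
  eq          0.2148    0.07526    0.02767
  solve Keq expr → x = 0; check Q = 0.006095

[G]_eq = 0.02767 M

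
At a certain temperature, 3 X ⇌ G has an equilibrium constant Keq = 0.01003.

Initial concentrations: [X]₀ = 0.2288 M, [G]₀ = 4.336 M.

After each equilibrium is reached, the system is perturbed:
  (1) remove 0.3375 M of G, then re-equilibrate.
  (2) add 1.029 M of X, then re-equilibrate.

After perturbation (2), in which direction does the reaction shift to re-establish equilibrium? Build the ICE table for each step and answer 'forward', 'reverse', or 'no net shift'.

Q₀ = 362 vs Keq = 0.01003 ⇒ Q>K, reverse
Step 1:
                    X           G
  init         0.2288       4.336
  Δ             5.941       -1.98
  eq             6.17       2.356
  solve Keq expr → x = -1.98; check Q = 0.01003
Then remove 0.3375 M of G.
Step 2:
                    X           G
  init           6.17       2.018
  Δ           -0.2351     0.07836
  eq            5.935       2.097
  solve Keq expr → x = 0.07836; check Q = 0.01003
Then add 1.029 M of X.
Step 3:
                    X           G
  init          6.964       2.097
  Δ           -0.7902      0.2634
  eq            6.174        2.36
  solve Keq expr → x = 0.2634; check Q = 0.01003

Direction: forward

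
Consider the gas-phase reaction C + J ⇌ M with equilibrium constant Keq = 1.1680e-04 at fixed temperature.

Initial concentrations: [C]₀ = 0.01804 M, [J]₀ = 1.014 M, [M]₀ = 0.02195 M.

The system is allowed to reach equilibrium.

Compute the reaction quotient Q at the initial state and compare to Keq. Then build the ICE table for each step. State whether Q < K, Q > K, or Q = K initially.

Q₀ = 1.2; Q > K (proceeds reverse)

Q₀ = 1.2 vs Keq = 1.1680e-04 ⇒ Q>K, reverse
Step 1:
                    C           J           M
  I           0.01804       1.014     0.02195
  C           0.02195     0.02195    -0.02195
  E           0.03999       1.036  4.8381e-06
  solve Keq expr → x = -0.02195; check Q = 1.1680e-04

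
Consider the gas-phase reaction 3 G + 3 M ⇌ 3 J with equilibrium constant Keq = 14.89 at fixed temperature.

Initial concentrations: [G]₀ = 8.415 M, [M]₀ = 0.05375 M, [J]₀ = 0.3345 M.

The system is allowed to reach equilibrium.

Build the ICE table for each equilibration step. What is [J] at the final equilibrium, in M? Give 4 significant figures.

Q₀ = 0.4045 vs Keq = 14.89 ⇒ Q<K, forward
Step 1:
                  G         M         J
  Initial     8.415   0.05375    0.3345
  Change   -0.03579  -0.03579   0.03579
  Equil       8.379   0.01796    0.3703
  solve Keq expr → x = 0.01193; check Q = 14.89

[J]_eq = 0.3703 M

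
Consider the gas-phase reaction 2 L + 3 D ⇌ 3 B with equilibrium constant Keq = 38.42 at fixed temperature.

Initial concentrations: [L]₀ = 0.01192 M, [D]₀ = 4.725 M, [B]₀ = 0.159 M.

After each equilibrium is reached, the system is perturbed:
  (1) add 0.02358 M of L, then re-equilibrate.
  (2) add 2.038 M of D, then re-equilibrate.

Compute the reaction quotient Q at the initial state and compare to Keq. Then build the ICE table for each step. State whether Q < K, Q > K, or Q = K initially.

Q₀ = 0.2682 vs Keq = 38.42 ⇒ Q<K, forward
Step 1:
                  L         D         B
  I         0.01192     4.725     0.159
  C        -0.01076  -0.01614   0.01614
  E        0.001157     4.709    0.1751
  solve Keq expr → x = 0.005381; check Q = 38.42
Then add 0.02358 M of L.
Step 2:
                  L         D         B
  I         0.02474     4.709    0.1751
  C         -0.0232   -0.0348    0.0348
  E        0.001536     4.674    0.2099
  solve Keq expr → x = 0.0116; check Q = 38.42
Then add 2.038 M of D.
Step 3:
                  L         D         B
  I        0.001536     6.712    0.2099
  C       -6.3705e-04 -9.5558e-04 9.5558e-04
  E       8.9878e-04     6.711    0.2109
  solve Keq expr → x = 3.1853e-04; check Q = 38.42

Q₀ = 0.2682; Q < K (proceeds forward)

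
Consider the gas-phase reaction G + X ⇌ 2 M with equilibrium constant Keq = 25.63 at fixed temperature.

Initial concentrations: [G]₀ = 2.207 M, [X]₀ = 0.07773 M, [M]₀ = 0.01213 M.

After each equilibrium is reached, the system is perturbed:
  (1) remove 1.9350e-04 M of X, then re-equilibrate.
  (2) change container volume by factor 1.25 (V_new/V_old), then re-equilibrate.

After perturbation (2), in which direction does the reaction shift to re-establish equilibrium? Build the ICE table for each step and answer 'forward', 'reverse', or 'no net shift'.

Direction: no net shift

Q₀ = 8.5769e-04 vs Keq = 25.63 ⇒ Q<K, forward
Step 1:
                  G         X         M
  Initial     2.207   0.07773   0.01213
  Change   -0.07722  -0.07722    0.1544
  Equil        2.13 5.0831e-04    0.1666
  solve Keq expr → x = 0.07722; check Q = 25.63
Then remove 1.9350e-04 M of X.
Step 2:
                  G         X         M
  Initial      2.13 3.1481e-04    0.1666
  Change  1.9112e-04 1.9112e-04 -3.8225e-04
  Equil        2.13 5.0593e-04    0.1662
  solve Keq expr → x = -1.9112e-04; check Q = 25.63
Then change container volume by factor 1.25 (V_new/V_old).
Step 3:
                  G         X         M
  Initial     1.704 4.0475e-04     0.133
  Change          0         0         0
  Equil       1.704 4.0475e-04     0.133
  solve Keq expr → x = 0; check Q = 25.63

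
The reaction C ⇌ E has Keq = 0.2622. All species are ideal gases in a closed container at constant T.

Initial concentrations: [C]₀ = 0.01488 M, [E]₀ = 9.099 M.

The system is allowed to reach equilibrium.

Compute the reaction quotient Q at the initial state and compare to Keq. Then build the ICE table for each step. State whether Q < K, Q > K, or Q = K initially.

Q₀ = 611.5 vs Keq = 0.2622 ⇒ Q>K, reverse
Step 1:
                  C         E
  init      0.01488     9.099
  Δ           7.206    -7.206
  eq          7.221     1.893
  solve Keq expr → x = -7.206; check Q = 0.2622

Q₀ = 611.5; Q > K (proceeds reverse)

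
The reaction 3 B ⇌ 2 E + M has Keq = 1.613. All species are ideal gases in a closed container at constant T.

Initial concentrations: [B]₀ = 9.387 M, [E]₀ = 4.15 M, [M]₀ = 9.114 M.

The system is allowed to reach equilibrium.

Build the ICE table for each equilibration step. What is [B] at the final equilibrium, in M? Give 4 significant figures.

Q₀ = 0.1898 vs Keq = 1.613 ⇒ Q<K, forward
Step 1:
                    B           E           M
  I             9.387        4.15       9.114
  C             -3.13       2.087       1.043
  E             6.257       6.237       10.16
  solve Keq expr → x = 1.043; check Q = 1.613

[B]_eq = 6.257 M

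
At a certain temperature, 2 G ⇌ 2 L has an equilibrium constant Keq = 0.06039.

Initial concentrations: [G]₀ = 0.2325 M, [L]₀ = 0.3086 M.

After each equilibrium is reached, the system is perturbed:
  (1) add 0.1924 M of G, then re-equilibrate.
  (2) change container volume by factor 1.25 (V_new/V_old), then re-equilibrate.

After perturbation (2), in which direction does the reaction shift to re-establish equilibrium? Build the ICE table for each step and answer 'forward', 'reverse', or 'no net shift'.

Direction: no net shift

Q₀ = 1.762 vs Keq = 0.06039 ⇒ Q>K, reverse
Step 1:
                  G         L
  I          0.2325    0.3086
  C          0.2019   -0.2019
  E          0.4344    0.1067
  solve Keq expr → x = -0.1009; check Q = 0.06039
Then add 0.1924 M of G.
Step 2:
                  G         L
  I          0.6268    0.1067
  C        -0.03795   0.03795
  E          0.5888    0.1447
  solve Keq expr → x = 0.01898; check Q = 0.06039
Then change container volume by factor 1.25 (V_new/V_old).
Step 3:
                  G         L
  I           0.471    0.1158
  C               0         0
  E           0.471    0.1158
  solve Keq expr → x = 0; check Q = 0.06039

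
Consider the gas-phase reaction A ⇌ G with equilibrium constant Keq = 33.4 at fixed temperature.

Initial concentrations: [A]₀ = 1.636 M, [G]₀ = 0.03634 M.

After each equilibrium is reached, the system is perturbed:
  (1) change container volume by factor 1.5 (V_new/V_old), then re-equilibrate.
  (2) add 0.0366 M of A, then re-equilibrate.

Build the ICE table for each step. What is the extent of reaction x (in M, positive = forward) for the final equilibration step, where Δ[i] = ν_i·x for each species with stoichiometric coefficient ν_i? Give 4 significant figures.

x = 0.03554 M

Q₀ = 0.02221 vs Keq = 33.4 ⇒ Q<K, forward
Step 1:
                    A           G
  init          1.636     0.03634
  Δ            -1.587       1.587
  eq          0.04861       1.624
  solve Keq expr → x = 1.587; check Q = 33.4
Then change container volume by factor 1.5 (V_new/V_old).
Step 2:
                    A           G
  init        0.03241       1.082
  Δ                 0           0
  eq          0.03241       1.082
  solve Keq expr → x = 0; check Q = 33.4
Then add 0.0366 M of A.
Step 3:
                    A           G
  init        0.06901       1.082
  Δ          -0.03554     0.03554
  eq          0.03347       1.118
  solve Keq expr → x = 0.03554; check Q = 33.4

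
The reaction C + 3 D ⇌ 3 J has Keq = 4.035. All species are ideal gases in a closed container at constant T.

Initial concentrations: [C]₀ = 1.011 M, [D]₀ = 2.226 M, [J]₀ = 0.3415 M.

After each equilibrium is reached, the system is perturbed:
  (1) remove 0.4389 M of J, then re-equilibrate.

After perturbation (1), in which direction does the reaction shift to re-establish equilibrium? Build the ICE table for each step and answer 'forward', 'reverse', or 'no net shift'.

Direction: forward

Q₀ = 0.003571 vs Keq = 4.035 ⇒ Q<K, forward
Step 1:
                  C         D         J
  init        1.011     2.226    0.3415
  Δ         -0.3802    -1.141     1.141
  eq         0.6308     1.085     1.482
  solve Keq expr → x = 0.3802; check Q = 4.035
Then remove 0.4389 M of J.
Step 2:
                  C         D         J
  init       0.6308     1.085     1.043
  Δ        -0.05643   -0.1693    0.1693
  eq         0.5744    0.9162     1.212
  solve Keq expr → x = 0.05643; check Q = 4.035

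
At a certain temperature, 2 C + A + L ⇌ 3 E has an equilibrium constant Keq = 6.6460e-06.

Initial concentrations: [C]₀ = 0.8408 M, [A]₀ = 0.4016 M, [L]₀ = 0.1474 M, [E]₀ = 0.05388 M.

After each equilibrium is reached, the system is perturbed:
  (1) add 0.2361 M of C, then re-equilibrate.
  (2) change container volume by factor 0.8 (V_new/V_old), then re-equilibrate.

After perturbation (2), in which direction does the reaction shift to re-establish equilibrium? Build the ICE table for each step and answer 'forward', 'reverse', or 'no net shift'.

Q₀ = 0.003738 vs Keq = 6.6460e-06 ⇒ Q>K, reverse
Step 1:
                  C         A         L         E
  I          0.8408    0.4016    0.1474   0.05388
  C         0.03125   0.01562   0.01562  -0.04687
  E           0.872    0.4172     0.163  0.007005
  solve Keq expr → x = -0.01562; check Q = 6.6460e-06
Then add 0.2361 M of C.
Step 2:
                  C         A         L         E
  I           1.108    0.4172     0.163  0.007005
  C       -7.9999e-04 -4.0000e-04 -4.0000e-04    0.0012
  E           1.107    0.4168    0.1626  0.008205
  solve Keq expr → x = 4.0000e-04; check Q = 6.6460e-06
Then change container volume by factor 0.8 (V_new/V_old).
Step 3:
                  C         A         L         E
  I           1.384     0.521    0.2033   0.01026
  C       -5.2176e-04 -2.6088e-04 -2.6088e-04 7.8263e-04
  E           1.384    0.5208     0.203   0.01104
  solve Keq expr → x = 2.6088e-04; check Q = 6.6460e-06

Direction: forward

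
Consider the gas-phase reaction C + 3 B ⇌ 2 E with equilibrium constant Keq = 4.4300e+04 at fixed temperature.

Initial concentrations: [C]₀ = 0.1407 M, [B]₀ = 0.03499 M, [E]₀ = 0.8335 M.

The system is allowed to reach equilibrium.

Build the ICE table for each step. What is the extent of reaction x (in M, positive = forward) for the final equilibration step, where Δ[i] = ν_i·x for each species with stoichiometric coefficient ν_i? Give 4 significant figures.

Q₀ = 1.1526e+05 vs Keq = 4.4300e+04 ⇒ Q>K, reverse
Step 1:
                  C         B         E
  Initial    0.1407   0.03499    0.8335
  Change    0.00412   0.01236  -0.00824
  Equil      0.1448   0.04735    0.8253
  solve Keq expr → x = -0.00412; check Q = 4.4300e+04

x = -0.00412 M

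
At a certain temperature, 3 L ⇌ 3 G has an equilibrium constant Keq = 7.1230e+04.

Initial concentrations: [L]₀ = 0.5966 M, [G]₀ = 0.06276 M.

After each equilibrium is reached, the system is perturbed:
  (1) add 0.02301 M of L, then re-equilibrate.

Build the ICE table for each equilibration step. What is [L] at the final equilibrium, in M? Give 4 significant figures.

[L]_eq = 0.01607 M

Q₀ = 0.001164 vs Keq = 7.1230e+04 ⇒ Q<K, forward
Step 1:
                  L         G
  init       0.5966   0.06276
  Δ         -0.5811    0.5811
  eq        0.01553    0.6438
  solve Keq expr → x = 0.1937; check Q = 7.1230e+04
Then add 0.02301 M of L.
Step 2:
                  L         G
  init      0.03854    0.6438
  Δ        -0.02247   0.02247
  eq        0.01607    0.6663
  solve Keq expr → x = 0.007489; check Q = 7.1230e+04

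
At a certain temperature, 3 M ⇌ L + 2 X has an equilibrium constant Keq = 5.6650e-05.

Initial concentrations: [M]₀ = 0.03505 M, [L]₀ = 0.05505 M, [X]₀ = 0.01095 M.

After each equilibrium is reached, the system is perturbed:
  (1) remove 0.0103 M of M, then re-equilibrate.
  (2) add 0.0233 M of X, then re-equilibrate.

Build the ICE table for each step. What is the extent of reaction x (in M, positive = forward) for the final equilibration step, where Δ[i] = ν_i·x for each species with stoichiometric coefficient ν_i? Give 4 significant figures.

Q₀ = 0.1533 vs Keq = 5.6650e-05 ⇒ Q>K, reverse
Step 1:
                   M          L          X
  Initial    0.03505    0.05505    0.01095
  Change     0.01584  -0.005281   -0.01056
  Equil      0.05089    0.04977 3.8737e-04
  solve Keq expr → x = -0.005281; check Q = 5.6650e-05
Then remove 0.0103 M of M.
Step 2:
                   M          L          X
  Initial    0.04059    0.04977 3.8737e-04
  Change  1.6439e-04 -5.4798e-05 -1.0960e-04
  Equil      0.04076    0.04971 2.7777e-04
  solve Keq expr → x = -5.4798e-05; check Q = 5.6650e-05
Then add 0.0233 M of X.
Step 3:
                   M          L          X
  Initial    0.04076    0.04971    0.02358
  Change     0.03418   -0.01139   -0.02279
  Equil      0.07494    0.03832 7.8882e-04
  solve Keq expr → x = -0.01139; check Q = 5.6650e-05

x = -0.01139 M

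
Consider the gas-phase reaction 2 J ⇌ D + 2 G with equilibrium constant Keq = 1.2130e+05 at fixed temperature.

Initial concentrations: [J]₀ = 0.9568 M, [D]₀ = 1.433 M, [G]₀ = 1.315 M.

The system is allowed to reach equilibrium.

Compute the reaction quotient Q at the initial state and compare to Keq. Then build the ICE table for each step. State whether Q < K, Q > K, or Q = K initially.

Q₀ = 2.707 vs Keq = 1.2130e+05 ⇒ Q<K, forward
Step 1:
                   J          D          G
  Initial     0.9568      1.433      1.315
  Change     -0.9478     0.4739     0.9478
  Equil     0.008972      1.907      2.263
  solve Keq expr → x = 0.4739; check Q = 1.2130e+05

Q₀ = 2.707; Q < K (proceeds forward)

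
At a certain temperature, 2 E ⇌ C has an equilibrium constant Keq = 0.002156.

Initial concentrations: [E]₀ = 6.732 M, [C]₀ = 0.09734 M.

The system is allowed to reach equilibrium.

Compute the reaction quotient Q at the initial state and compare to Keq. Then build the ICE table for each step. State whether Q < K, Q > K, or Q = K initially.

Q₀ = 0.002148 vs Keq = 0.002156 ⇒ Q<K, forward
Step 1:
                    E           C
  Initial       6.732     0.09734
  Change  -6.9853e-04  3.4926e-04
  Equil         6.731     0.09769
  solve Keq expr → x = 3.4926e-04; check Q = 0.002156

Q₀ = 0.002148; Q < K (proceeds forward)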